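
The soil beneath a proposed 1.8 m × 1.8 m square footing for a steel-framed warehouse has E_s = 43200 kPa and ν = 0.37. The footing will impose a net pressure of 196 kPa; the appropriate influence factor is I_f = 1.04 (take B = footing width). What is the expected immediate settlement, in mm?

Immediate (elastic) settlement: S_e = q·B·(1−ν²)/E_s · I_f.
S_e = 196 × 1.8 × (1 − 0.37²) / 43200 × 1.04
    = 196 × 1.8 × 0.8631 / 43200 × 1.04
    = 0.007331 m = 7.331 mm

S_e ≈ 7.33 mm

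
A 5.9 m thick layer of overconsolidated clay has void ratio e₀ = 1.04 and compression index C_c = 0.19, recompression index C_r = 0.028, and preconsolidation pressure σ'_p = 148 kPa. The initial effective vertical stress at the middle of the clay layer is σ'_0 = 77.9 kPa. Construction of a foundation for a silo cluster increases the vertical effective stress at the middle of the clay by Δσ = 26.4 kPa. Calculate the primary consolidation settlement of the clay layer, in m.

Final effective stress: σ'_f = 77.9 + 26.4 = 104.3 kPa.
σ'_f = 104.3 ≤ σ'_p = 148 kPa, so the clay remains overconsolidated and only the recompression index applies:
S_c = C_r·H/(1+e₀)·log₁₀(σ'_f/σ'_0) = 0.028×5.9/2.04×log₁₀(104.3/77.9)
    = 0.080982 × 0.12675 = 0.01026 m

S_c ≈ 0.0103 m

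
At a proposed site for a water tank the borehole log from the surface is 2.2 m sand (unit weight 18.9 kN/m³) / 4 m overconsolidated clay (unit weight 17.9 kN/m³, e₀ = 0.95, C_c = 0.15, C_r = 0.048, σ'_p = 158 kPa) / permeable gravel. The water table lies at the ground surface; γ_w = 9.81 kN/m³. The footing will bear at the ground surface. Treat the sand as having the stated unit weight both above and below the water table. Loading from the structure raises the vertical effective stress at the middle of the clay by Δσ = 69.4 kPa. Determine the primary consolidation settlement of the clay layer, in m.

S_c ≈ 0.0458 m

Mid-depth of clay below the ground surface: z = 2.2 + 4/2 = 4.2 m.
Total vertical stress at mid-clay: σ_v = 18.9×2.2 + 17.9×2 = 77.38 kPa.
Pore pressure: u = 9.81×(4.2 − 0) = 41.202 kPa.
Initial effective stress: σ'_0 = σ_v − u = 77.38 − 41.202 = 36.178 kPa.
Final effective stress: σ'_f = 36.178 + 69.4 = 105.58 kPa.
σ'_f = 105.58 ≤ σ'_p = 158 kPa, so the clay remains overconsolidated and only the recompression index applies:
S_c = C_r·H/(1+e₀)·log₁₀(σ'_f/σ'_0) = 0.048×4/1.95×log₁₀(105.58/36.178)
    = 0.098462 × 0.46514 = 0.0458 m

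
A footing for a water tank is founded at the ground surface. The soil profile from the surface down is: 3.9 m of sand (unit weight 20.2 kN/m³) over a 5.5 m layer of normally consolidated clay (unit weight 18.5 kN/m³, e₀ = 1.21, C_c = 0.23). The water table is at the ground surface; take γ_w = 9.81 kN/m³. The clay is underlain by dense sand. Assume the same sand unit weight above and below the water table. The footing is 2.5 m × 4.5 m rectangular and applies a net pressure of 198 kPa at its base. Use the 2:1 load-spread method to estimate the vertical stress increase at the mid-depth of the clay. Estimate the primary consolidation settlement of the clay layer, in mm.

Mid-depth of clay below the ground surface: z = 3.9 + 5.5/2 = 6.65 m.
Total vertical stress at mid-clay: σ_v = 20.2×3.9 + 18.5×2.75 = 129.66 kPa.
Pore pressure: u = 9.81×(6.65 − 0) = 65.237 kPa.
Initial effective stress: σ'_0 = σ_v − u = 129.66 − 65.237 = 64.423 kPa.
Stress increase at mid-clay by the 2:1 spreading method:
Δσ = qBL/((B+z)(L+z)) = 198×2.5×4.5/((2.5+6.65)(4.5+6.65)) = 21.833 kPa
Final effective stress: σ'_f = σ'_0 + Δσ = 64.423 + 21.833 = 86.256 kPa.
Normally consolidated clay, so the full stress increment lies on the virgin compression line:
S_c = C_c·H/(1+e₀)·log₁₀(σ'_f/σ'_0) = 0.23×5.5/(1+1.21)×log₁₀(86.256/64.423)
    = 0.5724 × 0.12675 = 0.07255 m

S_c ≈ 72.6 mm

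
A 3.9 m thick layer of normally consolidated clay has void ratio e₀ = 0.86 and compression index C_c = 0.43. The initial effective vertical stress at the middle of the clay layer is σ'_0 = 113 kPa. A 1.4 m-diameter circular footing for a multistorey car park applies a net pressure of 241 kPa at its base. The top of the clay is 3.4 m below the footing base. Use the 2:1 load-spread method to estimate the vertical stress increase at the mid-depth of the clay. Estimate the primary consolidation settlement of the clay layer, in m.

Mid-depth of clay below the footing base: z = 3.4 + 3.9/2 = 5.35 m.
Stress increase at mid-clay by the 2:1 spreading method:
Δσ ≈ qD²/(D+z)² = 241×1.4²/(1.4+5.35)² = 10.367 kPa
Final effective stress: σ'_f = σ'_0 + Δσ = 113 + 10.367 = 123.37 kPa.
Normally consolidated clay, so the full stress increment lies on the virgin compression line:
S_c = C_c·H/(1+e₀)·log₁₀(σ'_f/σ'_0) = 0.43×3.9/(1+0.86)×log₁₀(123.37/113)
    = 0.90161 × 0.038131 = 0.03438 m

S_c ≈ 0.0344 m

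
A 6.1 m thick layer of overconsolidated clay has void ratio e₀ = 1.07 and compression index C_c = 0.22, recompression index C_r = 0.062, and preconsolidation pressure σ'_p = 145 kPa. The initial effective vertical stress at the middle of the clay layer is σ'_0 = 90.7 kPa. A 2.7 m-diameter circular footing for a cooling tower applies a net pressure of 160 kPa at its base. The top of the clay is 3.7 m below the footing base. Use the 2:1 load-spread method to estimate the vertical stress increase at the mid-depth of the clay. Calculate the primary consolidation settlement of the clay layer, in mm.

S_c ≈ 10.7 mm

Mid-depth of clay below the footing base: z = 3.7 + 6.1/2 = 6.75 m.
Stress increase at mid-clay by the 2:1 spreading method:
Δσ ≈ qD²/(D+z)² = 160×2.7²/(2.7+6.75)² = 13.061 kPa
Final effective stress: σ'_f = 90.7 + 13.061 = 103.76 kPa.
σ'_f = 103.76 ≤ σ'_p = 145 kPa, so the clay remains overconsolidated and only the recompression index applies:
S_c = C_r·H/(1+e₀)·log₁₀(σ'_f/σ'_0) = 0.062×6.1/2.07×log₁₀(103.76/90.7)
    = 0.18271 × 0.058423 = 0.01067 m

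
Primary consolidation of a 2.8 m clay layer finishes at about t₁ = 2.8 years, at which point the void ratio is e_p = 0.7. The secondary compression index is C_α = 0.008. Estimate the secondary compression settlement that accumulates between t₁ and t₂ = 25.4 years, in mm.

S_s ≈ 12.6 mm

Secondary compression: S_s = C_α·H/(1+e_p)·log₁₀(t₂/t₁)
S_s = 0.008×2.8/(1+0.7)×log₁₀(25.4/2.8)
    = 0.01318 × 0.9577 = 0.01262 m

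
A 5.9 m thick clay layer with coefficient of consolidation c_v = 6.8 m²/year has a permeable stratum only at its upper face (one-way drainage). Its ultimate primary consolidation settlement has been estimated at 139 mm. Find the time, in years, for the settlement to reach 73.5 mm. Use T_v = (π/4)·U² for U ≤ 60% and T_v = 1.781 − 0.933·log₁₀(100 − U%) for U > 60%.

t ≈ 1.12 years

Drainage path length: H_d = H = 5.9 m (single drainage).
U = S(t)/S_ult = 73.5/139 = 0.5288.
U ≤ 60%: T_v = (π/4)·U² = (π/4)×0.52878² = 0.2196.
t = T_v·H_d²/c_v = 0.2196×5.9²/6.8 = 1.124 years.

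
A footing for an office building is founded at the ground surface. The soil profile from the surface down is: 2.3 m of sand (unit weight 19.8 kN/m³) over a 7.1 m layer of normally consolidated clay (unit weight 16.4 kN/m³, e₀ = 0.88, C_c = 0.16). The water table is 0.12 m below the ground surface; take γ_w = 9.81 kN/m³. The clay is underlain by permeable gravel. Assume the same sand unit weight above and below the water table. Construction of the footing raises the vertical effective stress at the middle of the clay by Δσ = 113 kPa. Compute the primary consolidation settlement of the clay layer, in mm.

S_c ≈ 319 mm

Mid-depth of clay below the ground surface: z = 2.3 + 7.1/2 = 5.85 m.
Total vertical stress at mid-clay: σ_v = 19.8×2.3 + 16.4×3.55 = 103.76 kPa.
Pore pressure: u = 9.81×(5.85 − 0.12) = 56.211 kPa.
Initial effective stress: σ'_0 = σ_v − u = 103.76 − 56.211 = 47.549 kPa.
Final effective stress: σ'_f = σ'_0 + Δσ = 47.549 + 113 = 160.55 kPa.
Normally consolidated clay, so the full stress increment lies on the virgin compression line:
S_c = C_c·H/(1+e₀)·log₁₀(σ'_f/σ'_0) = 0.16×7.1/(1+0.88)×log₁₀(160.55/47.549)
    = 0.60426 × 0.52847 = 0.3193 m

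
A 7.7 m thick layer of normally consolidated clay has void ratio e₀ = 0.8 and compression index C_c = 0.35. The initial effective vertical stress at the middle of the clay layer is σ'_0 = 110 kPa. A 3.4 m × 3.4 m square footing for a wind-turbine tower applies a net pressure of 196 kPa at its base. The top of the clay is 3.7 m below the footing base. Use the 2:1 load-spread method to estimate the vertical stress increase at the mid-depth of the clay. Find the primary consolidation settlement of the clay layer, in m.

Mid-depth of clay below the footing base: z = 3.7 + 7.7/2 = 7.55 m.
Stress increase at mid-clay by the 2:1 spreading method:
Δσ = qBL/((B+z)(L+z)) = 196×3.4×3.4/((3.4+7.55)(3.4+7.55)) = 18.897 kPa
Final effective stress: σ'_f = σ'_0 + Δσ = 110 + 18.897 = 128.9 kPa.
Normally consolidated clay, so the full stress increment lies on the virgin compression line:
S_c = C_c·H/(1+e₀)·log₁₀(σ'_f/σ'_0) = 0.35×7.7/(1+0.8)×log₁₀(128.9/110)
    = 1.4972 × 0.06886 = 0.1031 m

S_c ≈ 0.103 m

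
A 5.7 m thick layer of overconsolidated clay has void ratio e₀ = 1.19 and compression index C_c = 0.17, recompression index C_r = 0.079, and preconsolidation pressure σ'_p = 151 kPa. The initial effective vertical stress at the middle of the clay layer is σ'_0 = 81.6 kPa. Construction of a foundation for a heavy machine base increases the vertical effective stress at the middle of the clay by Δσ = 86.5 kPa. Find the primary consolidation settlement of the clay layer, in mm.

S_c ≈ 75.6 mm

Final effective stress: σ'_f = 81.6 + 86.5 = 168.1 kPa.
σ'_f = 168.1 > σ'_p = 151 kPa, so the stress path crosses the preconsolidation pressure — recompression up to σ'_p, then virgin compression beyond:
S_c = H/(1+e₀)·[C_r·log₁₀(σ'_p/σ'_0) + C_c·log₁₀(σ'_f/σ'_p)]
    = 5.7/2.19 × [0.079×log₁₀(151/81.6) + 0.17×log₁₀(168.1/151)]
    = 2.6027 × [0.021116 + 0.0079204] = 0.07557 m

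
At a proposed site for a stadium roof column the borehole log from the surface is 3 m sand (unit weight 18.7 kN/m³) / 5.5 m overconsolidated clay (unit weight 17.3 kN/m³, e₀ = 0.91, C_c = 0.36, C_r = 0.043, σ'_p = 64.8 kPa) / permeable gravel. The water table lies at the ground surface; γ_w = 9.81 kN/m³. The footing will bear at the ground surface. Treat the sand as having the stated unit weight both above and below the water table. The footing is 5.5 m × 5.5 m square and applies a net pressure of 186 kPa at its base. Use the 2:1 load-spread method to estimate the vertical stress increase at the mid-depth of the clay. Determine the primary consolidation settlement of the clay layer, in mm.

S_c ≈ 173 mm

Mid-depth of clay below the ground surface: z = 3 + 5.5/2 = 5.75 m.
Total vertical stress at mid-clay: σ_v = 18.7×3 + 17.3×2.75 = 103.67 kPa.
Pore pressure: u = 9.81×(5.75 − 0) = 56.408 kPa.
Initial effective stress: σ'_0 = σ_v − u = 103.67 − 56.408 = 47.262 kPa.
Stress increase at mid-clay by the 2:1 spreading method:
Δσ = qBL/((B+z)(L+z)) = 186×5.5×5.5/((5.5+5.75)(5.5+5.75)) = 44.456 kPa
Final effective stress: σ'_f = 47.262 + 44.456 = 91.718 kPa.
σ'_f = 91.718 > σ'_p = 64.8 kPa, so the stress path crosses the preconsolidation pressure — recompression up to σ'_p, then virgin compression beyond:
S_c = H/(1+e₀)·[C_r·log₁₀(σ'_p/σ'_0) + C_c·log₁₀(σ'_f/σ'_p)]
    = 5.5/1.91 × [0.043×log₁₀(64.8/47.262) + 0.36×log₁₀(91.718/64.8)]
    = 2.8796 × [0.0058937 + 0.054317] = 0.1734 m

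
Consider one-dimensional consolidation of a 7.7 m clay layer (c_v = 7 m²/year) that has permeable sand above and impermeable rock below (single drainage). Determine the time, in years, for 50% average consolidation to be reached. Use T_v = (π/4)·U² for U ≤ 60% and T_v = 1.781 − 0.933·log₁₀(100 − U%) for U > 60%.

t ≈ 1.66 years

Drainage path length: H_d = H = 7.7 m (single drainage).
U ≤ 60%: T_v = (π/4)·U² = (π/4)×0.5² = 0.19635.
t = T_v·H_d²/c_v = 0.19635×7.7²/7 = 1.663 years.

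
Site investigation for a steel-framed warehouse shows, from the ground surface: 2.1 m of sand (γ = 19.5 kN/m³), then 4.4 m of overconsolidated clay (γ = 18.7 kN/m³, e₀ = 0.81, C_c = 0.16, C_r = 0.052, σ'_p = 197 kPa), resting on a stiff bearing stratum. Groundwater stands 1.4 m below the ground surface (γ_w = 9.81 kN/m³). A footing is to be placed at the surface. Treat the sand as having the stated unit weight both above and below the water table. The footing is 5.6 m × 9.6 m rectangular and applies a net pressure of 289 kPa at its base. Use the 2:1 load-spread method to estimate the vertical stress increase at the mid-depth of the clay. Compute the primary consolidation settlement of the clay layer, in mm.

S_c ≈ 62.2 mm

Mid-depth of clay below the ground surface: z = 2.1 + 4.4/2 = 4.3 m.
Total vertical stress at mid-clay: σ_v = 19.5×2.1 + 18.7×2.2 = 82.09 kPa.
Pore pressure: u = 9.81×(4.3 − 1.4) = 28.449 kPa.
Initial effective stress: σ'_0 = σ_v − u = 82.09 − 28.449 = 53.641 kPa.
Stress increase at mid-clay by the 2:1 spreading method:
Δσ = qBL/((B+z)(L+z)) = 289×5.6×9.6/((5.6+4.3)(9.6+4.3)) = 112.9 kPa
Final effective stress: σ'_f = 53.641 + 112.9 = 166.54 kPa.
σ'_f = 166.54 ≤ σ'_p = 197 kPa, so the clay remains overconsolidated and only the recompression index applies:
S_c = C_r·H/(1+e₀)·log₁₀(σ'_f/σ'_0) = 0.052×4.4/1.81×log₁₀(166.54/53.641)
    = 0.12641 × 0.49202 = 0.06219 m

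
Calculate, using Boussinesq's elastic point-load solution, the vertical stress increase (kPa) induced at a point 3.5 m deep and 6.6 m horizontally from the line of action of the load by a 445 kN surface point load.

Δσ_z ≈ 0.391 kPa

Boussinesq vertical stress below a point load on an elastic half-space:
Δσ_z = 3P/(2πz²) · [1 + (r/z)²]^(−5/2)
r/z = 6.6/3.5 = 1.8857; [1+(r/z)²]^(−5/2) = 0.022571.
Δσ_z = 3×445/(2π×3.5²) × 0.022571 = 17.345 × 0.022571 = 0.3915 kPa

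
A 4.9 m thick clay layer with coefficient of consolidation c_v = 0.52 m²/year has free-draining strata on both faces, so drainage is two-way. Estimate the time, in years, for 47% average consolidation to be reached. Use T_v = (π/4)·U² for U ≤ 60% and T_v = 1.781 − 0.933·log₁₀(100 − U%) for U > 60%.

Drainage path length: H_d = H/2 = 2.45 m (double drainage).
U ≤ 60%: T_v = (π/4)·U² = (π/4)×0.47² = 0.17349.
t = T_v·H_d²/c_v = 0.17349×2.45²/0.52 = 2.003 years.

t ≈ 2 years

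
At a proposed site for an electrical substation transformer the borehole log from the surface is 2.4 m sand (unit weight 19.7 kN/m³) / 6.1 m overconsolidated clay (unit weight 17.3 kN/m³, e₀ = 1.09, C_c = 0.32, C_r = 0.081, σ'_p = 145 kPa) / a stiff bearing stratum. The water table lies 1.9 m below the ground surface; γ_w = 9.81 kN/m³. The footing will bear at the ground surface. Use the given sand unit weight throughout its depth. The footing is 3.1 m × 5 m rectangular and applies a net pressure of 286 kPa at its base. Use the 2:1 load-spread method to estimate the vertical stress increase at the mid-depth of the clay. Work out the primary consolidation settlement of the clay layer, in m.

Mid-depth of clay below the ground surface: z = 2.4 + 6.1/2 = 5.45 m.
Total vertical stress at mid-clay: σ_v = 19.7×2.4 + 17.3×3.05 = 100.04 kPa.
Pore pressure: u = 9.81×(5.45 − 1.9) = 34.825 kPa.
Initial effective stress: σ'_0 = σ_v − u = 100.04 − 34.825 = 65.215 kPa.
Stress increase at mid-clay by the 2:1 spreading method:
Δσ = qBL/((B+z)(L+z)) = 286×3.1×5/((3.1+5.45)(5+5.45)) = 49.615 kPa
Final effective stress: σ'_f = 65.215 + 49.615 = 114.83 kPa.
σ'_f = 114.83 ≤ σ'_p = 145 kPa, so the clay remains overconsolidated and only the recompression index applies:
S_c = C_r·H/(1+e₀)·log₁₀(σ'_f/σ'_0) = 0.081×6.1/2.09×log₁₀(114.83/65.215)
    = 0.23641 × 0.24571 = 0.05809 m

S_c ≈ 0.0581 m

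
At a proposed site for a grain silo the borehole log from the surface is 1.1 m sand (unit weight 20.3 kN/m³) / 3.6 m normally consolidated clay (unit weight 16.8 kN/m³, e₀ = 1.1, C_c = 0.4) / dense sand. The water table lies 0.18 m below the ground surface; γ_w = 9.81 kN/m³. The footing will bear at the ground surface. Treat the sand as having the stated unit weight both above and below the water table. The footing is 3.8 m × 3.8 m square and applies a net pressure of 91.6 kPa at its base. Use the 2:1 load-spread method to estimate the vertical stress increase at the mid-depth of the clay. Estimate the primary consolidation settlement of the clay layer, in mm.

Mid-depth of clay below the ground surface: z = 1.1 + 3.6/2 = 2.9 m.
Total vertical stress at mid-clay: σ_v = 20.3×1.1 + 16.8×1.8 = 52.57 kPa.
Pore pressure: u = 9.81×(2.9 − 0.18) = 26.683 kPa.
Initial effective stress: σ'_0 = σ_v − u = 52.57 − 26.683 = 25.887 kPa.
Stress increase at mid-clay by the 2:1 spreading method:
Δσ = qBL/((B+z)(L+z)) = 91.6×3.8×3.8/((3.8+2.9)(3.8+2.9)) = 29.465 kPa
Final effective stress: σ'_f = σ'_0 + Δσ = 25.887 + 29.465 = 55.352 kPa.
Normally consolidated clay, so the full stress increment lies on the virgin compression line:
S_c = C_c·H/(1+e₀)·log₁₀(σ'_f/σ'_0) = 0.4×3.6/(1+1.1)×log₁₀(55.352/25.887)
    = 0.68571 × 0.33005 = 0.2263 m

S_c ≈ 226 mm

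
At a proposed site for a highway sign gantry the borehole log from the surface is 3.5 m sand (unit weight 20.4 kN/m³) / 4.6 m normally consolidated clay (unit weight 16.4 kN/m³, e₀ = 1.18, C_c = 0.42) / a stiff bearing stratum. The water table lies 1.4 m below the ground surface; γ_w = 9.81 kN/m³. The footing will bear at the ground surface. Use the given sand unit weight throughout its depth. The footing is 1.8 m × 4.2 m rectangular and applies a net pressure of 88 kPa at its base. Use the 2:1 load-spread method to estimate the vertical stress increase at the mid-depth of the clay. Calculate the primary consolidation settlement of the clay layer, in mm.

Mid-depth of clay below the ground surface: z = 3.5 + 4.6/2 = 5.8 m.
Total vertical stress at mid-clay: σ_v = 20.4×3.5 + 16.4×2.3 = 109.12 kPa.
Pore pressure: u = 9.81×(5.8 − 1.4) = 43.164 kPa.
Initial effective stress: σ'_0 = σ_v − u = 109.12 − 43.164 = 65.956 kPa.
Stress increase at mid-clay by the 2:1 spreading method:
Δσ = qBL/((B+z)(L+z)) = 88×1.8×4.2/((1.8+5.8)(4.2+5.8)) = 8.7537 kPa
Final effective stress: σ'_f = σ'_0 + Δσ = 65.956 + 8.7537 = 74.71 kPa.
Normally consolidated clay, so the full stress increment lies on the virgin compression line:
S_c = C_c·H/(1+e₀)·log₁₀(σ'_f/σ'_0) = 0.42×4.6/(1+1.18)×log₁₀(74.71/65.956)
    = 0.88624 × 0.054124 = 0.04797 m

S_c ≈ 48 mm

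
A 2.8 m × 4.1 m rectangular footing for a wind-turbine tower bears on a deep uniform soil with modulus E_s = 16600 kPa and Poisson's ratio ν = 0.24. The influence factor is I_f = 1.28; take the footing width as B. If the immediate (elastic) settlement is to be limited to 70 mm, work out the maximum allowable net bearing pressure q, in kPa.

q ≈ 344 kPa

S_e = q·B·(1−ν²)/E_s · I_f  ⇒  q = S_e·E_s / (B·(1−ν²)·I_f).
q = 0.07 × 16600 / (2.8 × 0.9424 × 1.28) = 344 kPa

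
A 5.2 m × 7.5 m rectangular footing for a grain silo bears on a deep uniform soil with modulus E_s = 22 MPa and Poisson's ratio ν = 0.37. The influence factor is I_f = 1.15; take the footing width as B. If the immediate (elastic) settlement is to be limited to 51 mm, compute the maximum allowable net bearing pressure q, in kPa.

q ≈ 217 kPa

E_s = 22 MPa = 22000 kPa.
S_e = q·B·(1−ν²)/E_s · I_f  ⇒  q = S_e·E_s / (B·(1−ν²)·I_f).
q = 0.051 × 22000 / (5.2 × 0.8631 × 1.15) = 217.4 kPa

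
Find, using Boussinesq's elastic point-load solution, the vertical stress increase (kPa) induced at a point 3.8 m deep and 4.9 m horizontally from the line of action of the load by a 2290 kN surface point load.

Δσ_z ≈ 6.54 kPa

Boussinesq vertical stress below a point load on an elastic half-space:
Δσ_z = 3P/(2πz²) · [1 + (r/z)²]^(−5/2)
r/z = 4.9/3.8 = 1.2895; [1+(r/z)²]^(−5/2) = 0.086433.
Δσ_z = 3×2290/(2π×3.8²) × 0.086433 = 75.72 × 0.086433 = 6.545 kPa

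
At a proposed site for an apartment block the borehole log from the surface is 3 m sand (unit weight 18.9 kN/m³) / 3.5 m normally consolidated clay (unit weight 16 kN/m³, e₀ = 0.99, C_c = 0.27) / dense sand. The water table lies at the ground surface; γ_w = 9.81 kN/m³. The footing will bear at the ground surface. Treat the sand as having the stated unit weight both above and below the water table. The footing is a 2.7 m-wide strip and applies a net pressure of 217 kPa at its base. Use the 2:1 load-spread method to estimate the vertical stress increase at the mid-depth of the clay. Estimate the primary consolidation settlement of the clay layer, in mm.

S_c ≈ 231 mm

Mid-depth of clay below the ground surface: z = 3 + 3.5/2 = 4.75 m.
Total vertical stress at mid-clay: σ_v = 18.9×3 + 16×1.75 = 84.7 kPa.
Pore pressure: u = 9.81×(4.75 − 0) = 46.598 kPa.
Initial effective stress: σ'_0 = σ_v − u = 84.7 − 46.598 = 38.102 kPa.
Stress increase at mid-clay by the 2:1 spreading method:
Δσ = qB/(B+z) = 217×2.7/(2.7+4.75) = 78.644 kPa
Final effective stress: σ'_f = σ'_0 + Δσ = 38.102 + 78.644 = 116.75 kPa.
Normally consolidated clay, so the full stress increment lies on the virgin compression line:
S_c = C_c·H/(1+e₀)·log₁₀(σ'_f/σ'_0) = 0.27×3.5/(1+0.99)×log₁₀(116.75/38.102)
    = 0.47487 × 0.48631 = 0.2309 m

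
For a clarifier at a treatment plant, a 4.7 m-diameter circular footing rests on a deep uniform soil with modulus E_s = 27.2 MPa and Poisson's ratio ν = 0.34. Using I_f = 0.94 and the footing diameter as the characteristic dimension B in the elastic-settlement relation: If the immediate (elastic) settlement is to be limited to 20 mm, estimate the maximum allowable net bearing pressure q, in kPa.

E_s = 27.2 MPa = 27200 kPa.
S_e = q·B·(1−ν²)/E_s · I_f  ⇒  q = S_e·E_s / (B·(1−ν²)·I_f).
q = 0.02 × 27200 / (4.7 × 0.8844 × 0.94) = 139.2 kPa

q ≈ 139 kPa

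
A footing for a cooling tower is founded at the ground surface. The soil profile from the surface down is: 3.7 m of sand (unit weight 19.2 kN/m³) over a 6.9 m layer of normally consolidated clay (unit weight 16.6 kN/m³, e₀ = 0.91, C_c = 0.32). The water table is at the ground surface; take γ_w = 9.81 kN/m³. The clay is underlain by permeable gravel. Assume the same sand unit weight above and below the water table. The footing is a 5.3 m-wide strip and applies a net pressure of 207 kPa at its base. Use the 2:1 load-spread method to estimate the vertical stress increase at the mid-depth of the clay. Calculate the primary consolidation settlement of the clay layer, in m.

S_c ≈ 0.463 m

Mid-depth of clay below the ground surface: z = 3.7 + 6.9/2 = 7.15 m.
Total vertical stress at mid-clay: σ_v = 19.2×3.7 + 16.6×3.45 = 128.31 kPa.
Pore pressure: u = 9.81×(7.15 − 0) = 70.142 kPa.
Initial effective stress: σ'_0 = σ_v − u = 128.31 − 70.142 = 58.168 kPa.
Stress increase at mid-clay by the 2:1 spreading method:
Δσ = qB/(B+z) = 207×5.3/(5.3+7.15) = 88.12 kPa
Final effective stress: σ'_f = σ'_0 + Δσ = 58.168 + 88.12 = 146.29 kPa.
Normally consolidated clay, so the full stress increment lies on the virgin compression line:
S_c = C_c·H/(1+e₀)·log₁₀(σ'_f/σ'_0) = 0.32×6.9/(1+0.91)×log₁₀(146.29/58.168)
    = 1.156 × 0.40053 = 0.463 m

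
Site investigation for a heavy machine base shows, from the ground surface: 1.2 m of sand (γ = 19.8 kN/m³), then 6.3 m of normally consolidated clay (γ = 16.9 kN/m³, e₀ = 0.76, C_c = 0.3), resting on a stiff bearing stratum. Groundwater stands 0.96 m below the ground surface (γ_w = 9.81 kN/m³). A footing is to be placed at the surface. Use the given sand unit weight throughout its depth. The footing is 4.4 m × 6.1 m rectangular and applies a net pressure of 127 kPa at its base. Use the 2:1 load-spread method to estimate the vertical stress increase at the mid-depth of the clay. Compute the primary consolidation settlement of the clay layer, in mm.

S_c ≈ 287 mm

Mid-depth of clay below the ground surface: z = 1.2 + 6.3/2 = 4.35 m.
Total vertical stress at mid-clay: σ_v = 19.8×1.2 + 16.9×3.15 = 76.995 kPa.
Pore pressure: u = 9.81×(4.35 − 0.96) = 33.256 kPa.
Initial effective stress: σ'_0 = σ_v − u = 76.995 − 33.256 = 43.739 kPa.
Stress increase at mid-clay by the 2:1 spreading method:
Δσ = qBL/((B+z)(L+z)) = 127×4.4×6.1/((4.4+4.35)(6.1+4.35)) = 37.279 kPa
Final effective stress: σ'_f = σ'_0 + Δσ = 43.739 + 37.279 = 81.018 kPa.
Normally consolidated clay, so the full stress increment lies on the virgin compression line:
S_c = C_c·H/(1+e₀)·log₁₀(σ'_f/σ'_0) = 0.3×6.3/(1+0.76)×log₁₀(81.018/43.739)
    = 1.0739 × 0.26771 = 0.2875 m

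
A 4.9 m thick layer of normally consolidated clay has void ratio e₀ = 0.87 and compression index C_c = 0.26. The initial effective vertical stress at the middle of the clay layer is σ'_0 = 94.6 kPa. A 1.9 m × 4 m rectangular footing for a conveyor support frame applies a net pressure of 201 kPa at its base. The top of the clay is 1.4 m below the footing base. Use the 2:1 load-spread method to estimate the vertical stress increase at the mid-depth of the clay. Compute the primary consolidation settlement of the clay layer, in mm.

S_c ≈ 90.5 mm

Mid-depth of clay below the footing base: z = 1.4 + 4.9/2 = 3.85 m.
Stress increase at mid-clay by the 2:1 spreading method:
Δσ = qBL/((B+z)(L+z)) = 201×1.9×4/((1.9+3.85)(4+3.85)) = 33.843 kPa
Final effective stress: σ'_f = σ'_0 + Δσ = 94.6 + 33.843 = 128.44 kPa.
Normally consolidated clay, so the full stress increment lies on the virgin compression line:
S_c = C_c·H/(1+e₀)·log₁₀(σ'_f/σ'_0) = 0.26×4.9/(1+0.87)×log₁₀(128.44/94.6)
    = 0.68128 × 0.13281 = 0.09048 m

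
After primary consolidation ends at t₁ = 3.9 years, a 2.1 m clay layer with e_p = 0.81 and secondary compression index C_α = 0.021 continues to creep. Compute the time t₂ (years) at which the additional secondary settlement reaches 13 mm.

t₂ ≈ 13.3 years

S_s = C_α·H/(1+e_p)·log₁₀(t₂/t₁) ⇒ log₁₀(t₂/t₁) = S_s·(1+e_p)/(C_α·H).
log₁₀(t₂/t₁) = 0.013 × (1+0.81) / (0.021×2.1) = 0.5336
t₂ = t₁ × 10^0.5336 = 3.9 × 3.416 = 13.32 years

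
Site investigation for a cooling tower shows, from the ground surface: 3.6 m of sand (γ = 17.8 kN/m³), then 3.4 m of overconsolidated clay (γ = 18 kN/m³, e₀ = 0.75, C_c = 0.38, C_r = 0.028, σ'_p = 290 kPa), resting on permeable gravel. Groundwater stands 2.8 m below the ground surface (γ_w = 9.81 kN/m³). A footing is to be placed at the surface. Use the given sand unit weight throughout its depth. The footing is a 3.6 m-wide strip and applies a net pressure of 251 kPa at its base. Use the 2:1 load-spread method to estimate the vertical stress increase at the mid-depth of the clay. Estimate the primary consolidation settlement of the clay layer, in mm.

Mid-depth of clay below the ground surface: z = 3.6 + 3.4/2 = 5.3 m.
Total vertical stress at mid-clay: σ_v = 17.8×3.6 + 18×1.7 = 94.68 kPa.
Pore pressure: u = 9.81×(5.3 − 2.8) = 24.525 kPa.
Initial effective stress: σ'_0 = σ_v − u = 94.68 − 24.525 = 70.155 kPa.
Stress increase at mid-clay by the 2:1 spreading method:
Δσ = qB/(B+z) = 251×3.6/(3.6+5.3) = 101.53 kPa
Final effective stress: σ'_f = 70.155 + 101.53 = 171.69 kPa.
σ'_f = 171.69 ≤ σ'_p = 290 kPa, so the clay remains overconsolidated and only the recompression index applies:
S_c = C_r·H/(1+e₀)·log₁₀(σ'_f/σ'_0) = 0.028×3.4/1.75×log₁₀(171.69/70.155)
    = 0.054401 × 0.38869 = 0.02115 m

S_c ≈ 21.1 mm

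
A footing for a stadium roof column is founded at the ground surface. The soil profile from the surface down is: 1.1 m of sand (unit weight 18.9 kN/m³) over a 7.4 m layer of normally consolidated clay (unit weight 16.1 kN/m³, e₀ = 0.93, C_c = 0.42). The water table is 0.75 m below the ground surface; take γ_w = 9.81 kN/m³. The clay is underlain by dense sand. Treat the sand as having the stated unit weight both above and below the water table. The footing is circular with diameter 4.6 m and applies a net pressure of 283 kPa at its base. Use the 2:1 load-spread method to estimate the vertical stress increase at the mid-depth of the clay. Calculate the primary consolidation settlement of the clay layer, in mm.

S_c ≈ 686 mm

Mid-depth of clay below the ground surface: z = 1.1 + 7.4/2 = 4.8 m.
Total vertical stress at mid-clay: σ_v = 18.9×1.1 + 16.1×3.7 = 80.36 kPa.
Pore pressure: u = 9.81×(4.8 − 0.75) = 39.73 kPa.
Initial effective stress: σ'_0 = σ_v − u = 80.36 − 39.73 = 40.63 kPa.
Stress increase at mid-clay by the 2:1 spreading method:
Δσ ≈ qD²/(D+z)² = 283×4.6²/(4.6+4.8)² = 67.771 kPa
Final effective stress: σ'_f = σ'_0 + Δσ = 40.63 + 67.771 = 108.4 kPa.
Normally consolidated clay, so the full stress increment lies on the virgin compression line:
S_c = C_c·H/(1+e₀)·log₁₀(σ'_f/σ'_0) = 0.42×7.4/(1+0.93)×log₁₀(108.4/40.63)
    = 1.6104 × 0.42618 = 0.6863 m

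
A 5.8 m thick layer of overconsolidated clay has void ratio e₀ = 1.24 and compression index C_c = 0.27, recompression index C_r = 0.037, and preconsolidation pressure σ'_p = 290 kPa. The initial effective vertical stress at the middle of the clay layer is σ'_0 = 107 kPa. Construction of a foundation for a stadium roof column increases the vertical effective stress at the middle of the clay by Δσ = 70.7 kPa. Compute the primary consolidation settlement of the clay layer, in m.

S_c ≈ 0.0211 m

Final effective stress: σ'_f = 107 + 70.7 = 177.7 kPa.
σ'_f = 177.7 ≤ σ'_p = 290 kPa, so the clay remains overconsolidated and only the recompression index applies:
S_c = C_r·H/(1+e₀)·log₁₀(σ'_f/σ'_0) = 0.037×5.8/2.24×log₁₀(177.7/107)
    = 0.095804 × 0.2203 = 0.02111 m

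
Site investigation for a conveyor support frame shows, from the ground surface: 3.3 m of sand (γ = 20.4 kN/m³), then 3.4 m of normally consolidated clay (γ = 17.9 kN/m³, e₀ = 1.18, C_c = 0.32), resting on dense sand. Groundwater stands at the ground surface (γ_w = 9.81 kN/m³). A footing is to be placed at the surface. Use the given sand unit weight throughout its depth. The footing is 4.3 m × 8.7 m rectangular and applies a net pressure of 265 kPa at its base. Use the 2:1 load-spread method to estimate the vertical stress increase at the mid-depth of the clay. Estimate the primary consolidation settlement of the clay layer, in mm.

S_c ≈ 207 mm

Mid-depth of clay below the ground surface: z = 3.3 + 3.4/2 = 5 m.
Total vertical stress at mid-clay: σ_v = 20.4×3.3 + 17.9×1.7 = 97.75 kPa.
Pore pressure: u = 9.81×(5 − 0) = 49.05 kPa.
Initial effective stress: σ'_0 = σ_v − u = 97.75 − 49.05 = 48.7 kPa.
Stress increase at mid-clay by the 2:1 spreading method:
Δσ = qBL/((B+z)(L+z)) = 265×4.3×8.7/((4.3+5)(8.7+5)) = 77.809 kPa
Final effective stress: σ'_f = σ'_0 + Δσ = 48.7 + 77.809 = 126.51 kPa.
Normally consolidated clay, so the full stress increment lies on the virgin compression line:
S_c = C_c·H/(1+e₀)·log₁₀(σ'_f/σ'_0) = 0.32×3.4/(1+1.18)×log₁₀(126.51/48.7)
    = 0.49908 × 0.4146 = 0.2069 m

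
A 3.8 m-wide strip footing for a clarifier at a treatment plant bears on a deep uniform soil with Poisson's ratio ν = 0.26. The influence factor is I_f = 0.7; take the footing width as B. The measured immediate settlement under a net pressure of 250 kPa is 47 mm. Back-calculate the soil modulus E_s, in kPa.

E_s ≈ 13200 kPa

S_e = q·B·(1−ν²)/E_s · I_f  ⇒  E_s = q·B·(1−ν²)·I_f / S_e.
E_s = 250 × 3.8 × 0.9324 × 0.7 / 0.047 = 13190 kPa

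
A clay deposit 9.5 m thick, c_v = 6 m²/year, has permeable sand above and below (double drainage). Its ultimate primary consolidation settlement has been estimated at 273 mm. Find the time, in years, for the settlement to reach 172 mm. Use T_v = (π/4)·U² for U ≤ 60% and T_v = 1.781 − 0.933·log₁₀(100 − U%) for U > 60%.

t ≈ 1.2 years

Drainage path length: H_d = H/2 = 4.75 m (double drainage).
U = S(t)/S_ult = 172/273 = 0.63.
U > 60%: T_v = 1.781 − 0.933·log₁₀(100 − 63.004) = 0.31791.
t = T_v·H_d²/c_v = 0.31791×4.75²/6 = 1.195 years.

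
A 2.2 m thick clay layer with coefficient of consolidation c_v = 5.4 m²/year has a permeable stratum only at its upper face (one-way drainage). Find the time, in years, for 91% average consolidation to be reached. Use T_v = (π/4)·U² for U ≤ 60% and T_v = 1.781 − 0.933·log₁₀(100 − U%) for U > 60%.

t ≈ 0.798 years

Drainage path length: H_d = H = 2.2 m (single drainage).
U > 60%: T_v = 1.781 − 0.933·log₁₀(100 − 91) = 0.89069.
t = T_v·H_d²/c_v = 0.89069×2.2²/5.4 = 0.7983 years.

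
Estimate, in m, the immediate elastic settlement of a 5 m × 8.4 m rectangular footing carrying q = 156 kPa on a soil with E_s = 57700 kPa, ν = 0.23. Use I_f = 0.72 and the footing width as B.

S_e ≈ 0.00922 m

Immediate (elastic) settlement: S_e = q·B·(1−ν²)/E_s · I_f.
S_e = 156 × 5 × (1 − 0.23²) / 57700 × 0.72
    = 156 × 5 × 0.9471 / 57700 × 0.72
    = 0.009218 m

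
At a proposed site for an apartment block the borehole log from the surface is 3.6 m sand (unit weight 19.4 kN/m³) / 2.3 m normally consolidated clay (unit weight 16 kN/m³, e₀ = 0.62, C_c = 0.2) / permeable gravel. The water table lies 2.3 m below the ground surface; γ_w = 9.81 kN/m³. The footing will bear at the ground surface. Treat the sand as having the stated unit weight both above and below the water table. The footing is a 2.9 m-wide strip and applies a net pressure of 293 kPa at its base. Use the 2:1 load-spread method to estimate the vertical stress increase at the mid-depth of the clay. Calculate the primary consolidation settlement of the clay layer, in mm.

S_c ≈ 124 mm

Mid-depth of clay below the ground surface: z = 3.6 + 2.3/2 = 4.75 m.
Total vertical stress at mid-clay: σ_v = 19.4×3.6 + 16×1.15 = 88.24 kPa.
Pore pressure: u = 9.81×(4.75 − 2.3) = 24.035 kPa.
Initial effective stress: σ'_0 = σ_v − u = 88.24 − 24.035 = 64.205 kPa.
Stress increase at mid-clay by the 2:1 spreading method:
Δσ = qB/(B+z) = 293×2.9/(2.9+4.75) = 111.07 kPa
Final effective stress: σ'_f = σ'_0 + Δσ = 64.205 + 111.07 = 175.27 kPa.
Normally consolidated clay, so the full stress increment lies on the virgin compression line:
S_c = C_c·H/(1+e₀)·log₁₀(σ'_f/σ'_0) = 0.2×2.3/(1+0.62)×log₁₀(175.27/64.205)
    = 0.28395 × 0.43614 = 0.1238 m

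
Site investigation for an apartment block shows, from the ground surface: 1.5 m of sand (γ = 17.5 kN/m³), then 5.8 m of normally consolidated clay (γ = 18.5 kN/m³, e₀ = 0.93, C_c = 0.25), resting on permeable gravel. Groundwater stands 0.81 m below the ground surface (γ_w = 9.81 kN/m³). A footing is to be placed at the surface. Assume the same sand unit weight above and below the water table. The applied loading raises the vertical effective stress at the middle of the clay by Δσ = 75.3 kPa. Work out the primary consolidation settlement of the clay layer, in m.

Mid-depth of clay below the ground surface: z = 1.5 + 5.8/2 = 4.4 m.
Total vertical stress at mid-clay: σ_v = 17.5×1.5 + 18.5×2.9 = 79.9 kPa.
Pore pressure: u = 9.81×(4.4 − 0.81) = 35.218 kPa.
Initial effective stress: σ'_0 = σ_v − u = 79.9 − 35.218 = 44.682 kPa.
Final effective stress: σ'_f = σ'_0 + Δσ = 44.682 + 75.3 = 119.98 kPa.
Normally consolidated clay, so the full stress increment lies on the virgin compression line:
S_c = C_c·H/(1+e₀)·log₁₀(σ'_f/σ'_0) = 0.25×5.8/(1+0.93)×log₁₀(119.98/44.682)
    = 0.7513 × 0.42898 = 0.3223 m

S_c ≈ 0.322 m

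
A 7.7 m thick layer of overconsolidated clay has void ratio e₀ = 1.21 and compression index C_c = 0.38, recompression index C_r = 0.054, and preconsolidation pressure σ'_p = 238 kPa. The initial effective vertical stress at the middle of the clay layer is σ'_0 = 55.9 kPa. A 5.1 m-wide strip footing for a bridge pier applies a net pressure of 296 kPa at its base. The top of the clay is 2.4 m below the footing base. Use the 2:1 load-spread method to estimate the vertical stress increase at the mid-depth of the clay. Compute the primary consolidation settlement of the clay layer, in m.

Mid-depth of clay below the footing base: z = 2.4 + 7.7/2 = 6.25 m.
Stress increase at mid-clay by the 2:1 spreading method:
Δσ = qB/(B+z) = 296×5.1/(5.1+6.25) = 133 kPa
Final effective stress: σ'_f = 55.9 + 133 = 188.9 kPa.
σ'_f = 188.9 ≤ σ'_p = 238 kPa, so the clay remains overconsolidated and only the recompression index applies:
S_c = C_r·H/(1+e₀)·log₁₀(σ'_f/σ'_0) = 0.054×7.7/2.21×log₁₀(188.9/55.9)
    = 0.18815 × 0.52882 = 0.0995 m

S_c ≈ 0.0995 m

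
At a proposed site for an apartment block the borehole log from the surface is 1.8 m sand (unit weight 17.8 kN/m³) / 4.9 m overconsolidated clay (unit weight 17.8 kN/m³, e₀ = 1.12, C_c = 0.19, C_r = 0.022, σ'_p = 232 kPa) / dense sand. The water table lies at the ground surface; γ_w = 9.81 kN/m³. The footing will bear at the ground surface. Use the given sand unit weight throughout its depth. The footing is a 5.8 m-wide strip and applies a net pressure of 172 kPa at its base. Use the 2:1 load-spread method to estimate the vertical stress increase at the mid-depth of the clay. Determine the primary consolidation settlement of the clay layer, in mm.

Mid-depth of clay below the ground surface: z = 1.8 + 4.9/2 = 4.25 m.
Total vertical stress at mid-clay: σ_v = 17.8×1.8 + 17.8×2.45 = 75.65 kPa.
Pore pressure: u = 9.81×(4.25 − 0) = 41.693 kPa.
Initial effective stress: σ'_0 = σ_v − u = 75.65 − 41.693 = 33.957 kPa.
Stress increase at mid-clay by the 2:1 spreading method:
Δσ = qB/(B+z) = 172×5.8/(5.8+4.25) = 99.264 kPa
Final effective stress: σ'_f = 33.957 + 99.264 = 133.22 kPa.
σ'_f = 133.22 ≤ σ'_p = 232 kPa, so the clay remains overconsolidated and only the recompression index applies:
S_c = C_r·H/(1+e₀)·log₁₀(σ'_f/σ'_0) = 0.022×4.9/2.12×log₁₀(133.22/33.957)
    = 0.050849 × 0.59364 = 0.03019 m

S_c ≈ 30.2 mm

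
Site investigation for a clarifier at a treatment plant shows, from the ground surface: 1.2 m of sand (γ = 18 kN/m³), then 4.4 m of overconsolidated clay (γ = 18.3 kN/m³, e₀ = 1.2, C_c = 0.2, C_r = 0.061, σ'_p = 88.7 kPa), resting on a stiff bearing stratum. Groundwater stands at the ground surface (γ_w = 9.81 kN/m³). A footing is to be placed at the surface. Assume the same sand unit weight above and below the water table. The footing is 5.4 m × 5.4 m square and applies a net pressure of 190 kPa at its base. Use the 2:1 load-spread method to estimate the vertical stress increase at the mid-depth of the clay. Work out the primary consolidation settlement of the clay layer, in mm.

Mid-depth of clay below the ground surface: z = 1.2 + 4.4/2 = 3.4 m.
Total vertical stress at mid-clay: σ_v = 18×1.2 + 18.3×2.2 = 61.86 kPa.
Pore pressure: u = 9.81×(3.4 − 0) = 33.354 kPa.
Initial effective stress: σ'_0 = σ_v − u = 61.86 − 33.354 = 28.506 kPa.
Stress increase at mid-clay by the 2:1 spreading method:
Δσ = qBL/((B+z)(L+z)) = 190×5.4×5.4/((5.4+3.4)(5.4+3.4)) = 71.544 kPa
Final effective stress: σ'_f = 28.506 + 71.544 = 100.05 kPa.
σ'_f = 100.05 > σ'_p = 88.7 kPa, so the stress path crosses the preconsolidation pressure — recompression up to σ'_p, then virgin compression beyond:
S_c = H/(1+e₀)·[C_r·log₁₀(σ'_p/σ'_0) + C_c·log₁₀(σ'_f/σ'_p)]
    = 4.4/2.2 × [0.061×log₁₀(88.7/28.506) + 0.2×log₁₀(100.05/88.7)]
    = 2 × [0.030072 + 0.010459] = 0.08106 m

S_c ≈ 81.1 mm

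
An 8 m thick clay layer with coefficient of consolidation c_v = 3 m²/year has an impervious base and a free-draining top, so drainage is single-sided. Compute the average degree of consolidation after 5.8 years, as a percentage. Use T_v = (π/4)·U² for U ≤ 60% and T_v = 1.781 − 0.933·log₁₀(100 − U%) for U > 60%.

U ≈ 58.8 %

Drainage path length: H_d = H = 8 m (single drainage).
T_v = c_v·t/H_d² = 3×5.8/8² = 0.27187.
T_v = 0.27187 corresponds to the U ≤ 60% branch:
U = √(4T_v/π) = 0.5883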